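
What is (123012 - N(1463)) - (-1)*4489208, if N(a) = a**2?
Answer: 2471851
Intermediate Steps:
(123012 - N(1463)) - (-1)*4489208 = (123012 - 1*1463**2) - (-1)*4489208 = (123012 - 1*2140369) - 1*(-4489208) = (123012 - 2140369) + 4489208 = -2017357 + 4489208 = 2471851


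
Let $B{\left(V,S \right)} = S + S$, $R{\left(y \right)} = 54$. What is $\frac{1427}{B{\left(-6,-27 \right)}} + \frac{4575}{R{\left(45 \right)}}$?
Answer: $\frac{1574}{27} \approx 58.296$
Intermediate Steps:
$B{\left(V,S \right)} = 2 S$
$\frac{1427}{B{\left(-6,-27 \right)}} + \frac{4575}{R{\left(45 \right)}} = \frac{1427}{2 \left(-27\right)} + \frac{4575}{54} = \frac{1427}{-54} + 4575 \cdot \frac{1}{54} = 1427 \left(- \frac{1}{54}\right) + \frac{1525}{18} = - \frac{1427}{54} + \frac{1525}{18} = \frac{1574}{27}$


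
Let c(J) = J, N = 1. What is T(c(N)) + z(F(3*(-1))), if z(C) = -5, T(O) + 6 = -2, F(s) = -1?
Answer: -13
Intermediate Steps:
T(O) = -8 (T(O) = -6 - 2 = -8)
T(c(N)) + z(F(3*(-1))) = -8 - 5 = -13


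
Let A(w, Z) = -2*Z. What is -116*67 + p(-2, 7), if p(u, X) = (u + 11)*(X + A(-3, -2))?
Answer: -7673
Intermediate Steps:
p(u, X) = (4 + X)*(11 + u) (p(u, X) = (u + 11)*(X - 2*(-2)) = (11 + u)*(X + 4) = (11 + u)*(4 + X) = (4 + X)*(11 + u))
-116*67 + p(-2, 7) = -116*67 + (44 + 4*(-2) + 11*7 + 7*(-2)) = -7772 + (44 - 8 + 77 - 14) = -7772 + 99 = -7673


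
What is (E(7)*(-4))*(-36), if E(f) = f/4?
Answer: 252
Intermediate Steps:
E(f) = f/4 (E(f) = f*(¼) = f/4)
(E(7)*(-4))*(-36) = (((¼)*7)*(-4))*(-36) = ((7/4)*(-4))*(-36) = -7*(-36) = 252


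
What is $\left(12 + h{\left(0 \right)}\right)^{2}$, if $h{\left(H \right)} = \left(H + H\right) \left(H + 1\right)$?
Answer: $144$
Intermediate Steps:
$h{\left(H \right)} = 2 H \left(1 + H\right)$
$\left(12 + h{\left(0 \right)}\right)^{2} = \left(12 + 2 \cdot 0 \left(1 + 0\right)\right)^{2} = \left(12 + 2 \cdot 0 \cdot 1\right)^{2} = \left(12 + 0\right)^{2} = 12^{2} = 144$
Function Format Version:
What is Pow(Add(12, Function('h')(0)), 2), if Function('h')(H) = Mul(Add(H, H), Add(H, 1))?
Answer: 144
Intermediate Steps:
Function('h')(H) = Mul(2, H, Add(1, H)) (Function('h')(H) = Mul(Mul(2, H), Add(1, H)) = Mul(2, H, Add(1, H)))
Pow(Add(12, Function('h')(0)), 2) = Pow(Add(12, Mul(2, 0, Add(1, 0))), 2) = Pow(Add(12, Mul(2, 0, 1)), 2) = Pow(Add(12, 0), 2) = Pow(12, 2) = 144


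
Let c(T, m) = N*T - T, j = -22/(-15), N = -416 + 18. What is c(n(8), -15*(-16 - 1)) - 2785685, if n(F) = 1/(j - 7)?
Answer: -231205870/83 ≈ -2.7856e+6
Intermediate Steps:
N = -398
j = 22/15 (j = -22*(-1/15) = 22/15 ≈ 1.4667)
n(F) = -15/83 (n(F) = 1/(22/15 - 7) = 1/(-83/15) = -15/83)
c(T, m) = -399*T (c(T, m) = -398*T - T = -399*T)
c(n(8), -15*(-16 - 1)) - 2785685 = -399*(-15/83) - 2785685 = 5985/83 - 2785685 = -231205870/83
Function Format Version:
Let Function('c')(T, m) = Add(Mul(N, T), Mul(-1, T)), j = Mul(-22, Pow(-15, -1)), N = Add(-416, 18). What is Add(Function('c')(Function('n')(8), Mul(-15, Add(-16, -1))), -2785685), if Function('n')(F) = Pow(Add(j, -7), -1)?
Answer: Rational(-231205870, 83) ≈ -2.7856e+6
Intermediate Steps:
N = -398
j = Rational(22, 15) (j = Mul(-22, Rational(-1, 15)) = Rational(22, 15) ≈ 1.4667)
Function('n')(F) = Rational(-15, 83) (Function('n')(F) = Pow(Add(Rational(22, 15), -7), -1) = Pow(Rational(-83, 15), -1) = Rational(-15, 83))
Function('c')(T, m) = Mul(-399, T) (Function('c')(T, m) = Add(Mul(-398, T), Mul(-1, T)) = Mul(-399, T))
Add(Function('c')(Function('n')(8), Mul(-15, Add(-16, -1))), -2785685) = Add(Mul(-399, Rational(-15, 83)), -2785685) = Add(Rational(5985, 83), -2785685) = Rational(-231205870, 83)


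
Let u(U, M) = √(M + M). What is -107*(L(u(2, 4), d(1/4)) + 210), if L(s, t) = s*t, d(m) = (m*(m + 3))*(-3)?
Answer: -22470 + 4173*√2/8 ≈ -21732.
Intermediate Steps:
u(U, M) = √2*√M (u(U, M) = √(2*M) = √2*√M)
d(m) = -3*m*(3 + m) (d(m) = (m*(3 + m))*(-3) = -3*m*(3 + m))
-107*(L(u(2, 4), d(1/4)) + 210) = -107*((√2*√4)*(-3*(3 + 1/4)/4) + 210) = -107*((√2*2)*(-3*¼*(3 + ¼)) + 210) = -107*((2*√2)*(-3*¼*13/4) + 210) = -107*((2*√2)*(-39/16) + 210) = -107*(-39*√2/8 + 210) = -107*(210 - 39*√2/8) = -22470 + 4173*√2/8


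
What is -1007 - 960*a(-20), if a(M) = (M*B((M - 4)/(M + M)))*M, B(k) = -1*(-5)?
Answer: -1921007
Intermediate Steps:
B(k) = 5
a(M) = 5*M² (a(M) = (M*5)*M = (5*M)*M = 5*M²)
-1007 - 960*a(-20) = -1007 - 4800*(-20)² = -1007 - 4800*400 = -1007 - 960*2000 = -1007 - 1920000 = -1921007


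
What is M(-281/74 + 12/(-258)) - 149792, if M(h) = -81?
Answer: -149873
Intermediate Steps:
M(-281/74 + 12/(-258)) - 149792 = -81 - 149792 = -149873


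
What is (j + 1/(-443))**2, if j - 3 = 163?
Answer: 5407690369/196249 ≈ 27555.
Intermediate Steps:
j = 166 (j = 3 + 163 = 166)
(j + 1/(-443))**2 = (166 + 1/(-443))**2 = (166 - 1/443)**2 = (73537/443)**2 = 5407690369/196249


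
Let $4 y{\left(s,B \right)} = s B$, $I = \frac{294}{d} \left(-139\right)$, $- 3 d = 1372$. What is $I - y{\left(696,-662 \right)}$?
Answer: $\frac{1613883}{14} \approx 1.1528 \cdot 10^{5}$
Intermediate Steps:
$d = - \frac{1372}{3}$ ($d = \left(- \frac{1}{3}\right) 1372 = - \frac{1372}{3} \approx -457.33$)
$I = \frac{1251}{14}$ ($I = \frac{294}{- \frac{1372}{3}} \left(-139\right) = 294 \left(- \frac{3}{1372}\right) \left(-139\right) = \left(- \frac{9}{14}\right) \left(-139\right) = \frac{1251}{14} \approx 89.357$)
$y{\left(s,B \right)} = \frac{B s}{4}$ ($y{\left(s,B \right)} = \frac{s B}{4} = \frac{B s}{4}$)
$I - y{\left(696,-662 \right)} = \frac{1251}{14} - \frac{1}{4} \left(-662\right) 696 = \frac{1251}{14} - -115188 = \frac{1251}{14} + 115188 = \frac{1613883}{14}$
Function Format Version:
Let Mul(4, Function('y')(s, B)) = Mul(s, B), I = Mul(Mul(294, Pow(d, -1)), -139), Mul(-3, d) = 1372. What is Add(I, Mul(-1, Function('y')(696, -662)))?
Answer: Rational(1613883, 14) ≈ 1.1528e+5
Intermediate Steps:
d = Rational(-1372, 3) (d = Mul(Rational(-1, 3), 1372) = Rational(-1372, 3) ≈ -457.33)
I = Rational(1251, 14) (I = Mul(Mul(294, Pow(Rational(-1372, 3), -1)), -139) = Mul(Mul(294, Rational(-3, 1372)), -139) = Mul(Rational(-9, 14), -139) = Rational(1251, 14) ≈ 89.357)
Function('y')(s, B) = Mul(Rational(1, 4), B, s) (Function('y')(s, B) = Mul(Rational(1, 4), Mul(s, B)) = Mul(Rational(1, 4), Mul(B, s)) = Mul(Rational(1, 4), B, s))
Add(I, Mul(-1, Function('y')(696, -662))) = Add(Rational(1251, 14), Mul(-1, Mul(Rational(1, 4), -662, 696))) = Add(Rational(1251, 14), Mul(-1, -115188)) = Add(Rational(1251, 14), 115188) = Rational(1613883, 14)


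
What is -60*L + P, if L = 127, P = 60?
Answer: -7560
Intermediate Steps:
-60*L + P = -60*127 + 60 = -7620 + 60 = -7560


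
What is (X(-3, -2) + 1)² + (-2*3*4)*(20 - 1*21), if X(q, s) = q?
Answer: 28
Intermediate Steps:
(X(-3, -2) + 1)² + (-2*3*4)*(20 - 1*21) = (-3 + 1)² + (-2*3*4)*(20 - 1*21) = (-2)² + (-6*4)*(20 - 21) = 4 - 24*(-1) = 4 + 24 = 28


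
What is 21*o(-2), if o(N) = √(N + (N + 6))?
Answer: 21*√2 ≈ 29.698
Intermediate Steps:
o(N) = √(6 + 2*N) (o(N) = √(N + (6 + N)) = √(6 + 2*N))
21*o(-2) = 21*√(6 + 2*(-2)) = 21*√(6 - 4) = 21*√2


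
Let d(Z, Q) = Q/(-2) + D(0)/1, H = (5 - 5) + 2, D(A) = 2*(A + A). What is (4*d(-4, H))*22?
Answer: -88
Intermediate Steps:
D(A) = 4*A (D(A) = 2*(2*A) = 4*A)
H = 2 (H = 0 + 2 = 2)
d(Z, Q) = -Q/2 (d(Z, Q) = Q/(-2) + (4*0)/1 = Q*(-½) + 0*1 = -Q/2 + 0 = -Q/2)
(4*d(-4, H))*22 = (4*(-½*2))*22 = (4*(-1))*22 = -4*22 = -88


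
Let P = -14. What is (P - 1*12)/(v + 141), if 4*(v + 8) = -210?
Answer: -52/161 ≈ -0.32298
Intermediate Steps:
v = -121/2 (v = -8 + (¼)*(-210) = -8 - 105/2 = -121/2 ≈ -60.500)
(P - 1*12)/(v + 141) = (-14 - 1*12)/(-121/2 + 141) = (-14 - 12)/(161/2) = -26*2/161 = -52/161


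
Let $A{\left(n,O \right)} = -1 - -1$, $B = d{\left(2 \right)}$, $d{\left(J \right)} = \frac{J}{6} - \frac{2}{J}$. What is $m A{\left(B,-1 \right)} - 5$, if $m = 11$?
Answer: $-5$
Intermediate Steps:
$d{\left(J \right)} = - \frac{2}{J} + \frac{J}{6}$ ($d{\left(J \right)} = J \frac{1}{6} - \frac{2}{J} = \frac{J}{6} - \frac{2}{J} = - \frac{2}{J} + \frac{J}{6}$)
$B = - \frac{2}{3}$ ($B = - \frac{2}{2} + \frac{1}{6} \cdot 2 = \left(-2\right) \frac{1}{2} + \frac{1}{3} = -1 + \frac{1}{3} = - \frac{2}{3} \approx -0.66667$)
$A{\left(n,O \right)} = 0$ ($A{\left(n,O \right)} = -1 + 1 = 0$)
$m A{\left(B,-1 \right)} - 5 = 11 \cdot 0 - 5 = 0 - 5 = -5$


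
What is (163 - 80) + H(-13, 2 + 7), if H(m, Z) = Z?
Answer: 92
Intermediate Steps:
(163 - 80) + H(-13, 2 + 7) = (163 - 80) + (2 + 7) = 83 + 9 = 92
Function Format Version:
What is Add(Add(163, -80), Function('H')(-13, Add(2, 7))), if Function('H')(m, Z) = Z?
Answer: 92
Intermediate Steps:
Add(Add(163, -80), Function('H')(-13, Add(2, 7))) = Add(Add(163, -80), Add(2, 7)) = Add(83, 9) = 92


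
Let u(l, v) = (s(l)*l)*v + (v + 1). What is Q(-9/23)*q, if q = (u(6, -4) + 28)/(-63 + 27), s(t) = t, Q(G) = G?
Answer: -119/92 ≈ -1.2935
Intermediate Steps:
u(l, v) = 1 + v + v*l**2 (u(l, v) = (l*l)*v + (v + 1) = l**2*v + (1 + v) = v*l**2 + (1 + v) = 1 + v + v*l**2)
q = 119/36 (q = ((1 - 4 - 4*6**2) + 28)/(-63 + 27) = ((1 - 4 - 4*36) + 28)/(-36) = ((1 - 4 - 144) + 28)*(-1/36) = (-147 + 28)*(-1/36) = -119*(-1/36) = 119/36 ≈ 3.3056)
Q(-9/23)*q = -9/23*(119/36) = -9*1/23*(119/36) = -9/23*119/36 = -119/92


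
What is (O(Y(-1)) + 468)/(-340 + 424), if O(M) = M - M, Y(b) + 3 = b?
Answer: 39/7 ≈ 5.5714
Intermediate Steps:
Y(b) = -3 + b
O(M) = 0
(O(Y(-1)) + 468)/(-340 + 424) = (0 + 468)/(-340 + 424) = 468/84 = 468*(1/84) = 39/7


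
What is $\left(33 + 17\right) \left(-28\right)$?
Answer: $-1400$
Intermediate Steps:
$\left(33 + 17\right) \left(-28\right) = 50 \left(-28\right) = -1400$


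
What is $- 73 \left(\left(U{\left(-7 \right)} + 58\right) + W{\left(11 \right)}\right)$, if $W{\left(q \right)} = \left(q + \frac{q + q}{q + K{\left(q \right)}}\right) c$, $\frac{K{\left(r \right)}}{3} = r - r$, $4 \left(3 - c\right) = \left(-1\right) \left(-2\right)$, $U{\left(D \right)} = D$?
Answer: $- \frac{12191}{2} \approx -6095.5$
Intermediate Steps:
$c = \frac{5}{2}$ ($c = 3 - \frac{\left(-1\right) \left(-2\right)}{4} = 3 - \frac{1}{2} = \frac{5}{2} \approx 2.5$)
$K{\left(r \right)} = 0$ ($K{\left(r \right)} = 3 \left(r - r\right) = 3 \cdot 0 = 0$)
$W{\left(q \right)} = 5 + \frac{5 q}{2}$ ($W{\left(q \right)} = \left(q + \frac{q + q}{q + 0}\right) \frac{5}{2} = \left(q + \frac{2 q}{q}\right) \frac{5}{2} = \left(q + 2\right) \frac{5}{2} = \left(2 + q\right) \frac{5}{2} = 5 + \frac{5 q}{2}$)
$- 73 \left(\left(U{\left(-7 \right)} + 58\right) + W{\left(11 \right)}\right) = - 73 \left(\left(-7 + 58\right) + \left(5 + \frac{5}{2} \cdot 11\right)\right) = - 73 \left(51 + \left(5 + \frac{55}{2}\right)\right) = - 73 \left(51 + \frac{65}{2}\right) = \left(-73\right) \frac{167}{2} = - \frac{12191}{2}$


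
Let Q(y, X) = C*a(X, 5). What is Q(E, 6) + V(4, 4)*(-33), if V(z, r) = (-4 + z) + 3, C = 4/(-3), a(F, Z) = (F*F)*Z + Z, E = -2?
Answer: -1037/3 ≈ -345.67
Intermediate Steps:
a(F, Z) = Z + Z*F² (a(F, Z) = F²*Z + Z = Z*F² + Z = Z + Z*F²)
C = -4/3 (C = 4*(-⅓) = -4/3 ≈ -1.3333)
V(z, r) = -1 + z
Q(y, X) = -20/3 - 20*X²/3 (Q(y, X) = -20*(1 + X²)/3 = -4*(5 + 5*X²)/3 = -20/3 - 20*X²/3)
Q(E, 6) + V(4, 4)*(-33) = (-20/3 - 20/3*6²) + (-1 + 4)*(-33) = (-20/3 - 20/3*36) + 3*(-33) = (-20/3 - 240) - 99 = -740/3 - 99 = -1037/3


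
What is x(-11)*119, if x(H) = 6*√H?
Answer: 714*I*√11 ≈ 2368.1*I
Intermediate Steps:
x(-11)*119 = (6*√(-11))*119 = (6*(I*√11))*119 = (6*I*√11)*119 = 714*I*√11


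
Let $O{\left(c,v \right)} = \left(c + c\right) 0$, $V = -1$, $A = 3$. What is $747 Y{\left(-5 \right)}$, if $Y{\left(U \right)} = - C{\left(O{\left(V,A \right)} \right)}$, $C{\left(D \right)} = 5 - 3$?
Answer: $-1494$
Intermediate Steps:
$O{\left(c,v \right)} = 0$ ($O{\left(c,v \right)} = 2 c 0 = 0$)
$C{\left(D \right)} = 2$
$Y{\left(U \right)} = -2$ ($Y{\left(U \right)} = \left(-1\right) 2 = -2$)
$747 Y{\left(-5 \right)} = 747 \left(-2\right) = -1494$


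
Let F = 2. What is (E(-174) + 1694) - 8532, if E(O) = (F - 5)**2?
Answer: -6829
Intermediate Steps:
E(O) = 9 (E(O) = (2 - 5)**2 = (-3)**2 = 9)
(E(-174) + 1694) - 8532 = (9 + 1694) - 8532 = 1703 - 8532 = -6829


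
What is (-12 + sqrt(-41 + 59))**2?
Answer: 162 - 72*sqrt(2) ≈ 60.177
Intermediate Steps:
(-12 + sqrt(-41 + 59))**2 = (-12 + sqrt(18))**2 = (-12 + 3*sqrt(2))**2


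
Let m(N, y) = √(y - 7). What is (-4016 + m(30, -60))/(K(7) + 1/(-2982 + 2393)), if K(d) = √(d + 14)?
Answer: -591356/1821335 - 348308684*√21/1821335 + 589*I*√67/7285340 + 346921*I*√1407/7285340 ≈ -876.69 + 1.7869*I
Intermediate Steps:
K(d) = √(14 + d)
m(N, y) = √(-7 + y)
(-4016 + m(30, -60))/(K(7) + 1/(-2982 + 2393)) = (-4016 + √(-7 - 60))/(√(14 + 7) + 1/(-2982 + 2393)) = (-4016 + √(-67))/(√21 + 1/(-589)) = (-4016 + I*√67)/(√21 - 1/589) = (-4016 + I*√67)/(-1/589 + √21)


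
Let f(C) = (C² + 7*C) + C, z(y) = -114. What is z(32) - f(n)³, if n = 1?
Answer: -843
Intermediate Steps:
f(C) = C² + 8*C
z(32) - f(n)³ = -114 - (1*(8 + 1))³ = -114 - (1*9)³ = -114 - 1*9³ = -114 - 1*729 = -114 - 729 = -843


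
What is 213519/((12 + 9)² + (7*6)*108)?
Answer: 71173/1659 ≈ 42.901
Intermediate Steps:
213519/((12 + 9)² + (7*6)*108) = 213519/(21² + 42*108) = 213519/(441 + 4536) = 213519/4977 = 213519*(1/4977) = 71173/1659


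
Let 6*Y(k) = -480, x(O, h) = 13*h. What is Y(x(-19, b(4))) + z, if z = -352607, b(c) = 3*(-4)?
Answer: -352687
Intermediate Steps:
b(c) = -12
Y(k) = -80 (Y(k) = (1/6)*(-480) = -80)
Y(x(-19, b(4))) + z = -80 - 352607 = -352687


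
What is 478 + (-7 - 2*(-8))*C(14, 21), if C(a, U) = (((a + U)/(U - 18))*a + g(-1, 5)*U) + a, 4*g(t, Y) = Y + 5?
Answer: 5093/2 ≈ 2546.5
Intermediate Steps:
g(t, Y) = 5/4 + Y/4 (g(t, Y) = (Y + 5)/4 = (5 + Y)/4 = 5/4 + Y/4)
C(a, U) = a + 5*U/2 + a*(U + a)/(-18 + U) (C(a, U) = (((a + U)/(U - 18))*a + (5/4 + (¼)*5)*U) + a = (((U + a)/(-18 + U))*a + (5/4 + 5/4)*U) + a = (((U + a)/(-18 + U))*a + 5*U/2) + a = (a*(U + a)/(-18 + U) + 5*U/2) + a = (5*U/2 + a*(U + a)/(-18 + U)) + a = a + 5*U/2 + a*(U + a)/(-18 + U))
478 + (-7 - 2*(-8))*C(14, 21) = 478 + (-7 - 2*(-8))*((14² - 45*21 - 18*14 + (5/2)*21² + 2*21*14)/(-18 + 21)) = 478 + (-7 + 16)*((196 - 945 - 252 + (5/2)*441 + 588)/3) = 478 + 9*((196 - 945 - 252 + 2205/2 + 588)/3) = 478 + 9*((⅓)*(1379/2)) = 478 + 9*(1379/6) = 478 + 4137/2 = 5093/2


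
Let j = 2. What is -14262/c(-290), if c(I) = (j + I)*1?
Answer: 2377/48 ≈ 49.521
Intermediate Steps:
c(I) = 2 + I (c(I) = (2 + I)*1 = 2 + I)
-14262/c(-290) = -14262/(2 - 290) = -14262/(-288) = -14262*(-1/288) = 2377/48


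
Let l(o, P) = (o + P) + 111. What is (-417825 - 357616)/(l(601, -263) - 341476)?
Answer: 775441/341027 ≈ 2.2738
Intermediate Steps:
l(o, P) = 111 + P + o (l(o, P) = (P + o) + 111 = 111 + P + o)
(-417825 - 357616)/(l(601, -263) - 341476) = (-417825 - 357616)/((111 - 263 + 601) - 341476) = -775441/(449 - 341476) = -775441/(-341027) = -775441*(-1/341027) = 775441/341027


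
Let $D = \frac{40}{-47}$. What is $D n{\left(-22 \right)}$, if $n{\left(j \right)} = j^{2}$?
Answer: $- \frac{19360}{47} \approx -411.92$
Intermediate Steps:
$D = - \frac{40}{47}$ ($D = 40 \left(- \frac{1}{47}\right) = - \frac{40}{47} \approx -0.85106$)
$D n{\left(-22 \right)} = - \frac{40 \left(-22\right)^{2}}{47} = \left(- \frac{40}{47}\right) 484 = - \frac{19360}{47}$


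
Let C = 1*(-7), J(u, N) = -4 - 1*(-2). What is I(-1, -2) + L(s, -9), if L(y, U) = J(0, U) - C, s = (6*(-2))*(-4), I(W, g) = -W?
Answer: 6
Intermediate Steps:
J(u, N) = -2 (J(u, N) = -4 + 2 = -2)
C = -7
s = 48 (s = -12*(-4) = 48)
L(y, U) = 5 (L(y, U) = -2 - 1*(-7) = -2 + 7 = 5)
I(-1, -2) + L(s, -9) = -1*(-1) + 5 = 1 + 5 = 6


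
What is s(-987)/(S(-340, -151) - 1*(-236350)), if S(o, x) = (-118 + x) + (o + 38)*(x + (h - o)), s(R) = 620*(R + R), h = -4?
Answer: -1223880/180211 ≈ -6.7914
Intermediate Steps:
s(R) = 1240*R (s(R) = 620*(2*R) = 1240*R)
S(o, x) = -118 + x + (38 + o)*(-4 + x - o) (S(o, x) = (-118 + x) + (o + 38)*(x + (-4 - o)) = (-118 + x) + (38 + o)*(-4 + x - o) = -118 + x + (38 + o)*(-4 + x - o))
s(-987)/(S(-340, -151) - 1*(-236350)) = (1240*(-987))/((-270 - 1*(-340)² - 42*(-340) + 39*(-151) - 340*(-151)) - 1*(-236350)) = -1223880/((-270 - 1*115600 + 14280 - 5889 + 51340) + 236350) = -1223880/((-270 - 115600 + 14280 - 5889 + 51340) + 236350) = -1223880/(-56139 + 236350) = -1223880/180211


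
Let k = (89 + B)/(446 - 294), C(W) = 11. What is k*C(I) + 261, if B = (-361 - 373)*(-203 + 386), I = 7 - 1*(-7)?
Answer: -1436891/152 ≈ -9453.2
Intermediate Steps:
I = 14 (I = 7 + 7 = 14)
B = -134322 (B = -734*183 = -134322)
k = -134233/152 (k = (89 - 134322)/(446 - 294) = -134233/152 ≈ -883.11)
k*C(I) + 261 = -134233/152*11 + 261 = -1476563/152 + 261 = -1436891/152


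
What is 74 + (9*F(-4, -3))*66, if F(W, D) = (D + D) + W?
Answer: -5866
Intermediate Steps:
F(W, D) = W + 2*D (F(W, D) = 2*D + W = W + 2*D)
74 + (9*F(-4, -3))*66 = 74 + (9*(-4 + 2*(-3)))*66 = 74 + (9*(-4 - 6))*66 = 74 + (9*(-10))*66 = 74 - 90*66 = 74 - 5940 = -5866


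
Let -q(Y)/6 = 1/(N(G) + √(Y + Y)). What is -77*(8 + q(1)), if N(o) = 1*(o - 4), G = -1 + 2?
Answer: -814 - 66*√2 ≈ -907.34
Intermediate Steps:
G = 1
N(o) = -4 + o (N(o) = 1*(-4 + o) = -4 + o)
q(Y) = -6/(-3 + √2*√Y) (q(Y) = -6/((-4 + 1) + √(Y + Y)) = -6/(-3 + √(2*Y)) = -6/(-3 + √2*√Y))
-77*(8 + q(1)) = -77*(8 - 6/(-3 + √2*√1)) = -77*(8 - 6/(-3 + √2*1)) = -77*(8 - 6/(-3 + √2)) = -616 + 462/(-3 + √2)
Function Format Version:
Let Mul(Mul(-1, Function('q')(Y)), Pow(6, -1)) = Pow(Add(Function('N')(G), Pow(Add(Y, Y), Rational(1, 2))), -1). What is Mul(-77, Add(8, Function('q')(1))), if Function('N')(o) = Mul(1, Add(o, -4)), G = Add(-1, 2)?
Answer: Add(-814, Mul(-66, Pow(2, Rational(1, 2)))) ≈ -907.34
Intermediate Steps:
G = 1
Function('N')(o) = Add(-4, o) (Function('N')(o) = Mul(1, Add(-4, o)) = Add(-4, o))
Function('q')(Y) = Mul(-6, Pow(Add(-3, Mul(Pow(2, Rational(1, 2)), Pow(Y, Rational(1, 2)))), -1)) (Function('q')(Y) = Mul(-6, Pow(Add(Add(-4, 1), Pow(Add(Y, Y), Rational(1, 2))), -1)) = Mul(-6, Pow(Add(-3, Pow(Mul(2, Y), Rational(1, 2))), -1)) = Mul(-6, Pow(Add(-3, Mul(Pow(2, Rational(1, 2)), Pow(Y, Rational(1, 2)))), -1)))
Mul(-77, Add(8, Function('q')(1))) = Mul(-77, Add(8, Mul(-6, Pow(Add(-3, Mul(Pow(2, Rational(1, 2)), Pow(1, Rational(1, 2)))), -1)))) = Mul(-77, Add(8, Mul(-6, Pow(Add(-3, Mul(Pow(2, Rational(1, 2)), 1)), -1)))) = Mul(-77, Add(8, Mul(-6, Pow(Add(-3, Pow(2, Rational(1, 2))), -1)))) = Add(-616, Mul(462, Pow(Add(-3, Pow(2, Rational(1, 2))), -1)))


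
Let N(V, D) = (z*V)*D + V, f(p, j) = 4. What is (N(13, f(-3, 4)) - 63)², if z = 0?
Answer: 2500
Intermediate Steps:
N(V, D) = V (N(V, D) = (0*V)*D + V = 0*D + V = 0 + V = V)
(N(13, f(-3, 4)) - 63)² = (13 - 63)² = (-50)² = 2500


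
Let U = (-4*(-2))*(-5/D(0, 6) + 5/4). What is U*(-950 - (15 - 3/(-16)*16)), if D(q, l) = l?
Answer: -9680/3 ≈ -3226.7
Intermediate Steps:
U = 10/3 (U = (-4*(-2))*(-5/6 + 5/4) = 8*(-5*1/6 + 5*(1/4)) = 8*(-5/6 + 5/4) = 8*(5/12) = 10/3 ≈ 3.3333)
U*(-950 - (15 - 3/(-16)*16)) = 10*(-950 - (15 - 3/(-16)*16))/3 = 10*(-950 - (15 - 3*(-1/16)*16))/3 = 10*(-950 - (15 + (3/16)*16))/3 = 10*(-950 - (15 + 3))/3 = 10*(-950 - 1*18)/3 = 10*(-950 - 18)/3 = (10/3)*(-968) = -9680/3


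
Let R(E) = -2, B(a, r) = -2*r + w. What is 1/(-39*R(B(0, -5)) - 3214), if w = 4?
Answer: -1/3136 ≈ -0.00031888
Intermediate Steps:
B(a, r) = 4 - 2*r (B(a, r) = -2*r + 4 = 4 - 2*r)
1/(-39*R(B(0, -5)) - 3214) = 1/(-39*(-2) - 3214) = 1/(78 - 3214) = 1/(-3136) = -1/3136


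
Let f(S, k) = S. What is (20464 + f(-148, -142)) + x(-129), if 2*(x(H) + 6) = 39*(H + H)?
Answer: 15279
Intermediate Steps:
x(H) = -6 + 39*H (x(H) = -6 + (39*(H + H))/2 = -6 + (39*(2*H))/2 = -6 + (78*H)/2 = -6 + 39*H)
(20464 + f(-148, -142)) + x(-129) = (20464 - 148) + (-6 + 39*(-129)) = 20316 + (-6 - 5031) = 20316 - 5037 = 15279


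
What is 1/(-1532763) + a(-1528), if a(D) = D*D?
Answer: 3578670528191/1532763 ≈ 2.3348e+6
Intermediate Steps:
a(D) = D²
1/(-1532763) + a(-1528) = 1/(-1532763) + (-1528)² = -1/1532763 + 2334784 = 3578670528191/1532763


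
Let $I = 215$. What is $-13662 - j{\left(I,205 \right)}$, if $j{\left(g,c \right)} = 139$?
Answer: $-13801$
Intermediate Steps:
$-13662 - j{\left(I,205 \right)} = -13662 - 139 = -13801$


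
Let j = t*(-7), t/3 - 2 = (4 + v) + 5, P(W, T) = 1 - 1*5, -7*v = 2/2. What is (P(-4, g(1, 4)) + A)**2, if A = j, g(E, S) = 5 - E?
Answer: 53824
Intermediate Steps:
v = -1/7 (v = -2/(7*2) = -1/7*1 = -1/7 ≈ -0.14286)
P(W, T) = -4 (P(W, T) = 1 - 5 = -4)
t = 228/7 (t = 6 + 3*((4 - 1/7) + 5) = 6 + 3*(27/7 + 5) = 6 + 3*(62/7) = 6 + 186/7 = 228/7 ≈ 32.571)
j = -228 (j = (228/7)*(-7) = -228)
A = -228
(P(-4, g(1, 4)) + A)**2 = (-4 - 228)**2 = (-232)**2 = 53824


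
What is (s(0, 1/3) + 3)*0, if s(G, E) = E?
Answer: 0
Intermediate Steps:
(s(0, 1/3) + 3)*0 = (1/3 + 3)*0 = (1*(⅓) + 3)*0 = (⅓ + 3)*0 = (10/3)*0 = 0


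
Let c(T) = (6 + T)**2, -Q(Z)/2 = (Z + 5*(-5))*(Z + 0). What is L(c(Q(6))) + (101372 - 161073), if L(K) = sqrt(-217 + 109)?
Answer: -59701 + 6*I*sqrt(3) ≈ -59701.0 + 10.392*I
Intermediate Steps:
Q(Z) = -2*Z*(-25 + Z) (Q(Z) = -2*(Z + 5*(-5))*(Z + 0) = -2*(Z - 25)*Z = -2*(-25 + Z)*Z = -2*Z*(-25 + Z))
L(K) = 6*I*sqrt(3) (L(K) = sqrt(-108) = 6*I*sqrt(3))
L(c(Q(6))) + (101372 - 161073) = 6*I*sqrt(3) + (101372 - 161073) = 6*I*sqrt(3) - 59701 = -59701 + 6*I*sqrt(3)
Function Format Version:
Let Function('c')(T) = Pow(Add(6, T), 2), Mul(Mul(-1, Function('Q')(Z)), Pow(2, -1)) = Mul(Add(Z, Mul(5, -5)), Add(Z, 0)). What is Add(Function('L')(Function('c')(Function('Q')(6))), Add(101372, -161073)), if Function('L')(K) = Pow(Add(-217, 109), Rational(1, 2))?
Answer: Add(-59701, Mul(6, I, Pow(3, Rational(1, 2)))) ≈ Add(-59701., Mul(10.392, I))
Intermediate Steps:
Function('Q')(Z) = Mul(-2, Z, Add(-25, Z)) (Function('Q')(Z) = Mul(-2, Mul(Add(Z, Mul(5, -5)), Add(Z, 0))) = Mul(-2, Mul(Add(Z, -25), Z)) = Mul(-2, Mul(Add(-25, Z), Z)) = Mul(-2, Mul(Z, Add(-25, Z))) = Mul(-2, Z, Add(-25, Z)))
Function('L')(K) = Mul(6, I, Pow(3, Rational(1, 2))) (Function('L')(K) = Pow(-108, Rational(1, 2)) = Mul(6, I, Pow(3, Rational(1, 2))))
Add(Function('L')(Function('c')(Function('Q')(6))), Add(101372, -161073)) = Add(Mul(6, I, Pow(3, Rational(1, 2))), Add(101372, -161073)) = Add(Mul(6, I, Pow(3, Rational(1, 2))), -59701) = Add(-59701, Mul(6, I, Pow(3, Rational(1, 2))))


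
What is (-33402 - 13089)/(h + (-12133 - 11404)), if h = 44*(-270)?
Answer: 46491/35417 ≈ 1.3127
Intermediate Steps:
h = -11880
(-33402 - 13089)/(h + (-12133 - 11404)) = (-33402 - 13089)/(-11880 + (-12133 - 11404)) = -46491/(-11880 - 23537) = -46491/(-35417) = -46491*(-1/35417) = 46491/35417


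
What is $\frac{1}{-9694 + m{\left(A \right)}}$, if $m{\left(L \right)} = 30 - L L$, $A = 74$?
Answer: $- \frac{1}{15140} \approx -6.605 \cdot 10^{-5}$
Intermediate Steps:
$m{\left(L \right)} = 30 - L^{2}$
$\frac{1}{-9694 + m{\left(A \right)}} = \frac{1}{-9694 + \left(30 - 74^{2}\right)} = \frac{1}{-9694 + \left(30 - 5476\right)} = \frac{1}{-9694 - 5446} = \frac{1}{-15140} = - \frac{1}{15140}$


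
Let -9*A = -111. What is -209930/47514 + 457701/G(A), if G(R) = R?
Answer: 32616924266/879009 ≈ 37107.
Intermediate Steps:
A = 37/3 (A = -⅑*(-111) = 37/3 ≈ 12.333)
-209930/47514 + 457701/G(A) = -209930/47514 + 457701/(37/3) = -209930*1/47514 + 457701*(3/37) = -104965/23757 + 1373103/37 = 32616924266/879009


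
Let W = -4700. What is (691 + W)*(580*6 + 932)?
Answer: -17687708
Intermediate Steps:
(691 + W)*(580*6 + 932) = (691 - 4700)*(580*6 + 932) = -4009*(3480 + 932) = -4009*4412 = -17687708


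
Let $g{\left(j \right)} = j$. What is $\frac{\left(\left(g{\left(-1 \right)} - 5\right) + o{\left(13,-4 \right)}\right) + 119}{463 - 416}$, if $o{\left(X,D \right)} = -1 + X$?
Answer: $\frac{125}{47} \approx 2.6596$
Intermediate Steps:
$\frac{\left(\left(g{\left(-1 \right)} - 5\right) + o{\left(13,-4 \right)}\right) + 119}{463 - 416} = \frac{\left(\left(-1 - 5\right) + \left(-1 + 13\right)\right) + 119}{463 - 416} = \frac{\left(-6 + 12\right) + 119}{47} = \left(6 + 119\right) \frac{1}{47} = 125 \cdot \frac{1}{47} = \frac{125}{47}$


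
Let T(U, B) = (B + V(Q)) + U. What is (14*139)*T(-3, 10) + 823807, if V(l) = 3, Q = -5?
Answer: 843267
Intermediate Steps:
T(U, B) = 3 + B + U (T(U, B) = (B + 3) + U = (3 + B) + U = 3 + B + U)
(14*139)*T(-3, 10) + 823807 = (14*139)*(3 + 10 - 3) + 823807 = 1946*10 + 823807 = 19460 + 823807 = 843267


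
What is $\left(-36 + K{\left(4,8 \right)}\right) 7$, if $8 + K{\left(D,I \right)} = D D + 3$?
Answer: $-175$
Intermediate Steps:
$K{\left(D,I \right)} = -5 + D^{2}$ ($K{\left(D,I \right)} = -8 + \left(D D + 3\right) = -8 + \left(D^{2} + 3\right) = -8 + \left(3 + D^{2}\right) = -5 + D^{2}$)
$\left(-36 + K{\left(4,8 \right)}\right) 7 = \left(-36 - \left(5 - 4^{2}\right)\right) 7 = \left(-36 + \left(-5 + 16\right)\right) 7 = \left(-36 + 11\right) 7 = \left(-25\right) 7 = -175$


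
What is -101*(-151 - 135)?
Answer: 28886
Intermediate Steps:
-101*(-151 - 135) = -101*(-286) = 28886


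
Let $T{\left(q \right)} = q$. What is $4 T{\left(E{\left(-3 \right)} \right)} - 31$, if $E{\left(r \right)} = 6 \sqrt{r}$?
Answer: $-31 + 24 i \sqrt{3} \approx -31.0 + 41.569 i$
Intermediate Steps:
$4 T{\left(E{\left(-3 \right)} \right)} - 31 = 4 \cdot 6 \sqrt{-3} - 31 = 4 \cdot 6 i \sqrt{3} - 31 = 24 i \sqrt{3} - 31 = -31 + 24 i \sqrt{3}$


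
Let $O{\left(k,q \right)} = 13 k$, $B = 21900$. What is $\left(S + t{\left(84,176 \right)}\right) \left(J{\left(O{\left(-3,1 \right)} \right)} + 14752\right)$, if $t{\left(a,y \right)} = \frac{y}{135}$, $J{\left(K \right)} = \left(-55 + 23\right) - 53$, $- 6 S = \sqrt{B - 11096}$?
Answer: $\frac{860464}{45} - 4889 \sqrt{2701} \approx -2.3497 \cdot 10^{5}$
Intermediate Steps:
$S = - \frac{\sqrt{2701}}{3}$ ($S = - \frac{\sqrt{21900 - 11096}}{6} = - \frac{\sqrt{10804}}{6} = - \frac{2 \sqrt{2701}}{6} = - \frac{\sqrt{2701}}{3} \approx -17.324$)
$J{\left(K \right)} = -85$ ($J{\left(K \right)} = -32 - 53 = -85$)
$t{\left(a,y \right)} = \frac{y}{135}$ ($t{\left(a,y \right)} = y \frac{1}{135} = \frac{y}{135}$)
$\left(S + t{\left(84,176 \right)}\right) \left(J{\left(O{\left(-3,1 \right)} \right)} + 14752\right) = \left(- \frac{\sqrt{2701}}{3} + \frac{1}{135} \cdot 176\right) \left(-85 + 14752\right) = \left(- \frac{\sqrt{2701}}{3} + \frac{176}{135}\right) 14667 = \left(\frac{176}{135} - \frac{\sqrt{2701}}{3}\right) 14667 = \frac{860464}{45} - 4889 \sqrt{2701}$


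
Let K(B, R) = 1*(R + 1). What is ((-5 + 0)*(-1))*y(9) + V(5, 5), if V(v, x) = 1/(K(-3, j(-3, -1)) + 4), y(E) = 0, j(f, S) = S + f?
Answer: 1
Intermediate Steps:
K(B, R) = 1 + R (K(B, R) = 1*(1 + R) = 1 + R)
V(v, x) = 1 (V(v, x) = 1/((1 + (-1 - 3)) + 4) = 1/((1 - 4) + 4) = 1/(-3 + 4) = 1/1 = 1)
((-5 + 0)*(-1))*y(9) + V(5, 5) = ((-5 + 0)*(-1))*0 + 1 = -5*(-1)*0 + 1 = 5*0 + 1 = 0 + 1 = 1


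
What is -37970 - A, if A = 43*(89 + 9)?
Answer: -42184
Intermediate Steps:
A = 4214 (A = 43*98 = 4214)
-37970 - A = -37970 - 1*4214 = -37970 - 4214 = -42184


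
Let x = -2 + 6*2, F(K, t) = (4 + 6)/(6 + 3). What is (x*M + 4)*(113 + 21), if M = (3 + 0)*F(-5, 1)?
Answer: 15008/3 ≈ 5002.7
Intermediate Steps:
F(K, t) = 10/9
M = 10/3 (M = (3 + 0)*(10/9) = 3*(10/9) = 10/3 ≈ 3.3333)
x = 10 (x = -2 + 12 = 10)
(x*M + 4)*(113 + 21) = (10*(10/3) + 4)*(113 + 21) = (100/3 + 4)*134 = (112/3)*134 = 15008/3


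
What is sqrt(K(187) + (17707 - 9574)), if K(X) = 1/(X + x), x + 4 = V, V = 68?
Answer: 2*sqrt(128096846)/251 ≈ 90.183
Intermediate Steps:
x = 64 (x = -4 + 68 = 64)
K(X) = 1/(64 + X) (K(X) = 1/(X + 64) = 1/(64 + X))
sqrt(K(187) + (17707 - 9574)) = sqrt(1/(64 + 187) + (17707 - 9574)) = sqrt(1/251 + 8133) = sqrt(2041384/251) = 2*sqrt(128096846)/251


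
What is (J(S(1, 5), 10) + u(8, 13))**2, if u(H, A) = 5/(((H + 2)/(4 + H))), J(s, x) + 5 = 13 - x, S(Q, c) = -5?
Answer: 16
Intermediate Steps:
J(s, x) = 8 - x (J(s, x) = -5 + (13 - x) = 8 - x)
u(H, A) = 5*(4 + H)/(2 + H) (u(H, A) = 5/(((2 + H)/(4 + H))) = 5*((4 + H)/(2 + H)) = 5*(4 + H)/(2 + H))
(J(S(1, 5), 10) + u(8, 13))**2 = ((8 - 1*10) + 5*(4 + 8)/(2 + 8))**2 = ((8 - 10) + 5*12/10)**2 = (-2 + 5*(1/10)*12)**2 = (-2 + 6)**2 = 4**2 = 16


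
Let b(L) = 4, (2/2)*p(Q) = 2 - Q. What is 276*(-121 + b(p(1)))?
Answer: -32292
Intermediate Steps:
p(Q) = 2 - Q
276*(-121 + b(p(1))) = 276*(-121 + 4) = 276*(-117) = -32292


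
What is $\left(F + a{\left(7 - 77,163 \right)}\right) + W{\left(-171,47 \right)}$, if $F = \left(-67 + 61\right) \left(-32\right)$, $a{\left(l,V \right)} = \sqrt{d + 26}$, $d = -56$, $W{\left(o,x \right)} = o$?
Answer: $21 + i \sqrt{30} \approx 21.0 + 5.4772 i$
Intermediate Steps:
$a{\left(l,V \right)} = i \sqrt{30}$ ($a{\left(l,V \right)} = \sqrt{-56 + 26} = \sqrt{-30} = i \sqrt{30}$)
$F = 192$ ($F = \left(-6\right) \left(-32\right) = 192$)
$\left(F + a{\left(7 - 77,163 \right)}\right) + W{\left(-171,47 \right)} = \left(192 + i \sqrt{30}\right) - 171 = 21 + i \sqrt{30}$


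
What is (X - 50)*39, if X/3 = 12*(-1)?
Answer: -3354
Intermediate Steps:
X = -36 (X = 3*(12*(-1)) = 3*(-12) = -36)
(X - 50)*39 = (-36 - 50)*39 = -86*39 = -3354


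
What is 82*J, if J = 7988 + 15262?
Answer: 1906500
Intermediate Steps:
J = 23250
82*J = 82*23250 = 1906500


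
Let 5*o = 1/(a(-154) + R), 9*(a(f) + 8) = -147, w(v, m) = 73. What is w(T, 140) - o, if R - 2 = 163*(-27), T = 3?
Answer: 4843553/66350 ≈ 73.000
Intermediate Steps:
a(f) = -73/3 (a(f) = -8 + (⅑)*(-147) = -8 - 49/3 = -73/3)
R = -4399 (R = 2 + 163*(-27) = 2 - 4401 = -4399)
o = -3/66350 (o = 1/(5*(-73/3 - 4399)) = 1/(5*(-13270/3)) = (⅕)*(-3/13270) = -3/66350 ≈ -4.5215e-5)
w(T, 140) - o = 73 - 1*(-3/66350) = 73 + 3/66350 = 4843553/66350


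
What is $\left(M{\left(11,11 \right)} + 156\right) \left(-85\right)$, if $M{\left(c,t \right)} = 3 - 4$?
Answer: $-13175$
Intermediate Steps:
$M{\left(c,t \right)} = -1$ ($M{\left(c,t \right)} = 3 - 4 = -1$)
$\left(M{\left(11,11 \right)} + 156\right) \left(-85\right) = \left(-1 + 156\right) \left(-85\right) = 155 \left(-85\right) = -13175$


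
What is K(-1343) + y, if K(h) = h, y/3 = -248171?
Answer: -745856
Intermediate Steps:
y = -744513 (y = 3*(-248171) = -744513)
K(-1343) + y = -1343 - 744513 = -745856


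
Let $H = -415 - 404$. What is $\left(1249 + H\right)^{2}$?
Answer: $184900$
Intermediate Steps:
$H = -819$ ($H = -415 - 404 = -819$)
$\left(1249 + H\right)^{2} = \left(1249 - 819\right)^{2} = 430^{2} = 184900$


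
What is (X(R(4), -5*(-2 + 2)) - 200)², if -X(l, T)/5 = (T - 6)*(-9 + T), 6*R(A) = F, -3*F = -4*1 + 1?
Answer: 220900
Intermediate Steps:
F = 1 (F = -(-4*1 + 1)/3 = -(-4 + 1)/3 = -⅓*(-3) = 1)
R(A) = ⅙ (R(A) = (⅙)*1 = ⅙)
X(l, T) = -5*(-9 + T)*(-6 + T) (X(l, T) = -5*(T - 6)*(-9 + T) = -5*(-6 + T)*(-9 + T) = -5*(-9 + T)*(-6 + T))
(X(R(4), -5*(-2 + 2)) - 200)² = ((-270 - 5*25*(-2 + 2)² + 75*(-5*(-2 + 2))) - 200)² = ((-270 - 5*(-5*0)² + 75*(-5*0)) - 200)² = ((-270 - 5*0² + 75*0) - 200)² = ((-270 - 5*0 + 0) - 200)² = ((-270 + 0 + 0) - 200)² = (-270 - 200)² = (-470)² = 220900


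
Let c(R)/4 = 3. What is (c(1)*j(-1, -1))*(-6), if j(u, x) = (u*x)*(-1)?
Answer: 72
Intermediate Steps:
j(u, x) = -u*x
c(R) = 12 (c(R) = 4*3 = 12)
(c(1)*j(-1, -1))*(-6) = (12*(-1*(-1)*(-1)))*(-6) = (12*(-1))*(-6) = -12*(-6) = 72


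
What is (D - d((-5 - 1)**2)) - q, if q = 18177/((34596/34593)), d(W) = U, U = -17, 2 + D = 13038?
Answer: -19690597/3844 ≈ -5122.4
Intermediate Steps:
D = 13036 (D = -2 + 13038 = 13036)
d(W) = -17
q = 69866329/3844 (q = 18177/((34596*(1/34593))) = 18177/(11532/11531) = 18177*(11531/11532) = 69866329/3844 ≈ 18175.)
(D - d((-5 - 1)**2)) - q = (13036 - 1*(-17)) - 1*69866329/3844 = (13036 + 17) - 69866329/3844 = 13053 - 69866329/3844 = -19690597/3844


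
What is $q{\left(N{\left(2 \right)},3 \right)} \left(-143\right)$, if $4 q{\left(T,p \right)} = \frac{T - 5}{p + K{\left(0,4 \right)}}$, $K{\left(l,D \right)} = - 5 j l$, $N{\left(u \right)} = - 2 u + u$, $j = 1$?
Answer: $\frac{1001}{12} \approx 83.417$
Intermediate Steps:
$N{\left(u \right)} = - u$
$K{\left(l,D \right)} = - 5 l$ ($K{\left(l,D \right)} = \left(-5\right) 1 l = - 5 l$)
$q{\left(T,p \right)} = \frac{-5 + T}{4 p}$ ($q{\left(T,p \right)} = \frac{\left(T - 5\right) \frac{1}{p - 0}}{4} = \frac{\left(-5 + T\right) \frac{1}{p + 0}}{4} = \frac{\left(-5 + T\right) \frac{1}{p}}{4} = \frac{\frac{1}{p} \left(-5 + T\right)}{4} = \frac{-5 + T}{4 p}$)
$q{\left(N{\left(2 \right)},3 \right)} \left(-143\right) = \frac{-5 - 2}{4 \cdot 3} \left(-143\right) = \frac{1}{4} \cdot \frac{1}{3} \left(-5 - 2\right) \left(-143\right) = \frac{1}{4} \cdot \frac{1}{3} \left(-7\right) \left(-143\right) = \left(- \frac{7}{12}\right) \left(-143\right) = \frac{1001}{12}$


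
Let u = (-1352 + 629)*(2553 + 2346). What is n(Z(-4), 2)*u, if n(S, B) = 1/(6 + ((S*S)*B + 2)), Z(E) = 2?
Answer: -3541977/16 ≈ -2.2137e+5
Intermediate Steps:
u = -3541977 (u = -723*4899 = -3541977)
n(S, B) = 1/(8 + B*S**2) (n(S, B) = 1/(6 + (S**2*B + 2)) = 1/(6 + (B*S**2 + 2)) = 1/(6 + (2 + B*S**2)) = 1/(8 + B*S**2))
n(Z(-4), 2)*u = -3541977/(8 + 2*2**2) = -3541977/(8 + 2*4) = -3541977/(8 + 8) = -3541977/16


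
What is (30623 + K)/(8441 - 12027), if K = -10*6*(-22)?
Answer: -31943/3586 ≈ -8.9077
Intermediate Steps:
K = 1320 (K = -60*(-22) = 1320)
(30623 + K)/(8441 - 12027) = (30623 + 1320)/(8441 - 12027) = 31943/(-3586) = 31943*(-1/3586) = -31943/3586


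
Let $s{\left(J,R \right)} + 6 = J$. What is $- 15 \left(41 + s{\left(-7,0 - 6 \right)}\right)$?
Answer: $-420$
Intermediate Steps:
$s{\left(J,R \right)} = -6 + J$
$- 15 \left(41 + s{\left(-7,0 - 6 \right)}\right) = - 15 \left(41 - 13\right) = \left(-15\right) 28 = -420$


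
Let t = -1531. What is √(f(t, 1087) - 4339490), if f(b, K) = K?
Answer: I*√4338403 ≈ 2082.9*I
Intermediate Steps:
√(f(t, 1087) - 4339490) = √(1087 - 4339490) = √(-4338403) = I*√4338403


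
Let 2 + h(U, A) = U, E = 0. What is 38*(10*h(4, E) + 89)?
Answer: 4142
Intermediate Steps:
h(U, A) = -2 + U
38*(10*h(4, E) + 89) = 38*(10*(-2 + 4) + 89) = 38*(10*2 + 89) = 38*(20 + 89) = 38*109 = 4142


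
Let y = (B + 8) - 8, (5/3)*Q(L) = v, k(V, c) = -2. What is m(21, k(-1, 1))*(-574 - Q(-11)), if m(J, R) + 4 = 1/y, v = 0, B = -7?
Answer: 2378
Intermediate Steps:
Q(L) = 0 (Q(L) = (3/5)*0 = 0)
y = -7 (y = (-7 + 8) - 8 = 1 - 8 = -7)
m(J, R) = -29/7 (m(J, R) = -4 + 1/(-7) = -4 - 1/7 = -29/7)
m(21, k(-1, 1))*(-574 - Q(-11)) = -29*(-574 - 1*0)/7 = -29*(-574 + 0)/7 = -29/7*(-574) = 2378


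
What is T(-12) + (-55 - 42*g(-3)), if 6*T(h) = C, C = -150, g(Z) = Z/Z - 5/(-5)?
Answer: -164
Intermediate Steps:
g(Z) = 2 (g(Z) = 1 - 5*(-⅕) = 1 + 1 = 2)
T(h) = -25 (T(h) = (⅙)*(-150) = -25)
T(-12) + (-55 - 42*g(-3)) = -25 + (-55 - 42*2) = -25 + (-55 - 84) = -25 - 139 = -164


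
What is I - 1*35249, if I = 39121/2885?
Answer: -101654244/2885 ≈ -35235.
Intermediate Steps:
I = 39121/2885 (I = 39121*(1/2885) = 39121/2885 ≈ 13.560)
I - 1*35249 = 39121/2885 - 1*35249 = 39121/2885 - 35249 = -101654244/2885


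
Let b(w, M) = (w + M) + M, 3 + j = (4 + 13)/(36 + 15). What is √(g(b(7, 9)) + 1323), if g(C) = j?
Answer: √11883/3 ≈ 36.336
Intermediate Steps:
j = -8/3 (j = -3 + (4 + 13)/(36 + 15) = -3 + 17/51 = -3 + 17*(1/51) = -3 + ⅓ = -8/3 ≈ -2.6667)
b(w, M) = w + 2*M (b(w, M) = (M + w) + M = w + 2*M)
g(C) = -8/3
√(g(b(7, 9)) + 1323) = √(-8/3 + 1323) = √(3961/3) = √11883/3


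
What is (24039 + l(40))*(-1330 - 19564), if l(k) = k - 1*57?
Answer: -501915668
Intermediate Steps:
l(k) = -57 + k (l(k) = k - 57 = -57 + k)
(24039 + l(40))*(-1330 - 19564) = (24039 + (-57 + 40))*(-1330 - 19564) = (24039 - 17)*(-20894) = 24022*(-20894) = -501915668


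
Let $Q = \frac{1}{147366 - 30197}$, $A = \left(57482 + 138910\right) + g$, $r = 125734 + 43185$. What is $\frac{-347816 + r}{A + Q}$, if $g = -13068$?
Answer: $- \frac{20961182593}{21479889757} \approx -0.97585$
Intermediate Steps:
$r = 168919$
$A = 183324$ ($A = \left(57482 + 138910\right) - 13068 = 196392 - 13068 = 183324$)
$Q = \frac{1}{117169} \approx 8.5347 \cdot 10^{-6}$
$\frac{-347816 + r}{A + Q} = \frac{-347816 + 168919}{183324 + \frac{1}{117169}} = - \frac{178897}{\frac{21479889757}{117169}} = \left(-178897\right) \frac{117169}{21479889757} = - \frac{20961182593}{21479889757}$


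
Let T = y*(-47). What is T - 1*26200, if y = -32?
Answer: -24696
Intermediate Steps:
T = 1504 (T = -32*(-47) = 1504)
T - 1*26200 = 1504 - 1*26200 = 1504 - 26200 = -24696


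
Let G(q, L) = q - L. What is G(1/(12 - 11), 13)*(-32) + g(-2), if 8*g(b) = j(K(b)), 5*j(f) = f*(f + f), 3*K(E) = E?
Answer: 17281/45 ≈ 384.02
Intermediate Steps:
K(E) = E/3
j(f) = 2*f**2/5 (j(f) = (f*(f + f))/5 = (f*(2*f))/5 = (2*f**2)/5 = 2*f**2/5)
g(b) = b**2/180 (g(b) = (2*(b/3)**2/5)/8 = (2*(b**2/9)/5)/8 = (2*b**2/45)/8 = b**2/180)
G(1/(12 - 11), 13)*(-32) + g(-2) = (1/(12 - 11) - 1*13)*(-32) + (1/180)*(-2)**2 = (1/1 - 13)*(-32) + (1/180)*4 = (1 - 13)*(-32) + 1/45 = -12*(-32) + 1/45 = 384 + 1/45 = 17281/45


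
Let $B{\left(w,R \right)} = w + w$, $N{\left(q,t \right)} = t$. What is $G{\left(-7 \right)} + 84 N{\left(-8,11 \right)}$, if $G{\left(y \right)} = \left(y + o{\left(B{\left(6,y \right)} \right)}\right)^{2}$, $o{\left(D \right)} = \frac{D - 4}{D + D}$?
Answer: $\frac{8716}{9} \approx 968.44$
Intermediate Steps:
$B{\left(w,R \right)} = 2 w$
$o{\left(D \right)} = \frac{-4 + D}{2 D}$
$G{\left(y \right)} = \left(\frac{1}{3} + y\right)^{2}$ ($G{\left(y \right)} = \left(y + \frac{-4 + 2 \cdot 6}{2 \cdot 2 \cdot 6}\right)^{2} = \left(y + \frac{-4 + 12}{2 \cdot 12}\right)^{2} = \left(y + \frac{1}{2} \cdot \frac{1}{12} \cdot 8\right)^{2} = \left(y + \frac{1}{3}\right)^{2} = \left(\frac{1}{3} + y\right)^{2}$)
$G{\left(-7 \right)} + 84 N{\left(-8,11 \right)} = \frac{\left(1 + 3 \left(-7\right)\right)^{2}}{9} + 84 \cdot 11 = \frac{\left(1 - 21\right)^{2}}{9} + 924 = \frac{\left(-20\right)^{2}}{9} + 924 = \frac{1}{9} \cdot 400 + 924 = \frac{400}{9} + 924 = \frac{8716}{9}$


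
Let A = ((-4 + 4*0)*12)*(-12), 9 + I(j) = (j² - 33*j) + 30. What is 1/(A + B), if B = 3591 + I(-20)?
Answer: 1/5248 ≈ 0.00019055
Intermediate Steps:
I(j) = 21 + j² - 33*j (I(j) = -9 + ((j² - 33*j) + 30) = -9 + (30 + j² - 33*j) = 21 + j² - 33*j)
B = 4672 (B = 3591 + (21 + (-20)² - 33*(-20)) = 3591 + (21 + 400 + 660) = 3591 + 1081 = 4672)
A = 576 (A = ((-4 + 0)*12)*(-12) = -4*12*(-12) = -48*(-12) = 576)
1/(A + B) = 1/(576 + 4672) = 1/5248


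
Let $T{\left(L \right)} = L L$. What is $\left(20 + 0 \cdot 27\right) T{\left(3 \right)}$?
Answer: $180$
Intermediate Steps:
$T{\left(L \right)} = L^{2}$
$\left(20 + 0 \cdot 27\right) T{\left(3 \right)} = \left(20 + 0 \cdot 27\right) 3^{2} = \left(20 + 0\right) 9 = 20 \cdot 9 = 180$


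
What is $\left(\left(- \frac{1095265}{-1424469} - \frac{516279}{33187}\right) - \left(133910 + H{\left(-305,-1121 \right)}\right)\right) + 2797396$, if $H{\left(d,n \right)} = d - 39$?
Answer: $\frac{125928807970961194}{47273852703} \approx 2.6638 \cdot 10^{6}$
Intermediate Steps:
$H{\left(d,n \right)} = -39 + d$ ($H{\left(d,n \right)} = d - 39 = -39 + d$)
$\left(\left(- \frac{1095265}{-1424469} - \frac{516279}{33187}\right) - \left(133910 + H{\left(-305,-1121 \right)}\right)\right) + 2797396 = \left(\left(- \frac{1095265}{-1424469} - \frac{516279}{33187}\right) - 133566\right) + 2797396 = \left(\left(\left(-1095265\right) \left(- \frac{1}{1424469}\right) - \frac{516279}{33187}\right) - 133566\right) + 2797396 = \left(\left(\frac{1095265}{1424469} - \frac{516279}{33187}\right) + \left(-133910 + 344\right)\right) + 2797396 = \left(- \frac{699074871296}{47273852703} - 133566\right) + 2797396 = - \frac{6314878485000194}{47273852703} + 2797396 = \frac{125928807970961194}{47273852703}$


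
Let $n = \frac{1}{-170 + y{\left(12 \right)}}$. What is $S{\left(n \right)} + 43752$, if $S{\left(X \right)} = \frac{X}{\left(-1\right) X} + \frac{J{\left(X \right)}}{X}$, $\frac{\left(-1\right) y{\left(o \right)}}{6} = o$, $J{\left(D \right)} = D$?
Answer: $43752$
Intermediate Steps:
$y{\left(o \right)} = - 6 o$
$n = - \frac{1}{242}$ ($n = \frac{1}{-170 - 72} = \frac{1}{-242} = - \frac{1}{242} \approx -0.0041322$)
$S{\left(X \right)} = 0$ ($S{\left(X \right)} = \frac{X}{\left(-1\right) X} + \frac{X}{X} = X \left(- \frac{1}{X}\right) + 1 = -1 + 1 = 0$)
$S{\left(n \right)} + 43752 = 0 + 43752 = 43752$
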